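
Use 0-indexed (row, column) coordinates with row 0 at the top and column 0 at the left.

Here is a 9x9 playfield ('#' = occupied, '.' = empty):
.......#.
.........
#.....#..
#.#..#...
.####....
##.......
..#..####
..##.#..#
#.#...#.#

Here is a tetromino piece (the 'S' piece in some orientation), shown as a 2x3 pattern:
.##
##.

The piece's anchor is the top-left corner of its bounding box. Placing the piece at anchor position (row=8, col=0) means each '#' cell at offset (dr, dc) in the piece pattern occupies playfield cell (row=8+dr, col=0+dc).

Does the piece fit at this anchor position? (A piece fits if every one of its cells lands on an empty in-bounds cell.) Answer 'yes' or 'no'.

Answer: no

Derivation:
Check each piece cell at anchor (8, 0):
  offset (0,1) -> (8,1): empty -> OK
  offset (0,2) -> (8,2): occupied ('#') -> FAIL
  offset (1,0) -> (9,0): out of bounds -> FAIL
  offset (1,1) -> (9,1): out of bounds -> FAIL
All cells valid: no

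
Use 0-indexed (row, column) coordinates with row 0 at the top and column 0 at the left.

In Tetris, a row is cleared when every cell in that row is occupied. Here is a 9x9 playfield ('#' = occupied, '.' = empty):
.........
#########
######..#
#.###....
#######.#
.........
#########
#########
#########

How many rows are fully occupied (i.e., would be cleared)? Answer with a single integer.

Check each row:
  row 0: 9 empty cells -> not full
  row 1: 0 empty cells -> FULL (clear)
  row 2: 2 empty cells -> not full
  row 3: 5 empty cells -> not full
  row 4: 1 empty cell -> not full
  row 5: 9 empty cells -> not full
  row 6: 0 empty cells -> FULL (clear)
  row 7: 0 empty cells -> FULL (clear)
  row 8: 0 empty cells -> FULL (clear)
Total rows cleared: 4

Answer: 4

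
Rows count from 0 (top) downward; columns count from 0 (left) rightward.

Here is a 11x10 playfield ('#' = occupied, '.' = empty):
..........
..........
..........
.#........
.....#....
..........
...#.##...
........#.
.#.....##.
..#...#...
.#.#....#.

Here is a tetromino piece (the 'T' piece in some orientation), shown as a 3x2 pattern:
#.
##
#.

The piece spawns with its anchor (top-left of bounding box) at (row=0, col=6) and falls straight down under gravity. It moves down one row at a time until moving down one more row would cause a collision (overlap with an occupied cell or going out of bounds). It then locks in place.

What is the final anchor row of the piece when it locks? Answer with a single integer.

Answer: 3

Derivation:
Spawn at (row=0, col=6). Try each row:
  row 0: fits
  row 1: fits
  row 2: fits
  row 3: fits
  row 4: blocked -> lock at row 3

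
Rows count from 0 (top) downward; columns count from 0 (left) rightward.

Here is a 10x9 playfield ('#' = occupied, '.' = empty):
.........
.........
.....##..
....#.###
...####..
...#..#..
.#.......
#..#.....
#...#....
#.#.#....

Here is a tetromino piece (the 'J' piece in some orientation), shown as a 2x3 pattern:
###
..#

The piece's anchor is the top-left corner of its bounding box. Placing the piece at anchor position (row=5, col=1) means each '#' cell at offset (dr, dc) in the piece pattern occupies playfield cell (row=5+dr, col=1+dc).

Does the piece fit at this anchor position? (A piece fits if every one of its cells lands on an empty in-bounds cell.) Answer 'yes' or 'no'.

Check each piece cell at anchor (5, 1):
  offset (0,0) -> (5,1): empty -> OK
  offset (0,1) -> (5,2): empty -> OK
  offset (0,2) -> (5,3): occupied ('#') -> FAIL
  offset (1,2) -> (6,3): empty -> OK
All cells valid: no

Answer: no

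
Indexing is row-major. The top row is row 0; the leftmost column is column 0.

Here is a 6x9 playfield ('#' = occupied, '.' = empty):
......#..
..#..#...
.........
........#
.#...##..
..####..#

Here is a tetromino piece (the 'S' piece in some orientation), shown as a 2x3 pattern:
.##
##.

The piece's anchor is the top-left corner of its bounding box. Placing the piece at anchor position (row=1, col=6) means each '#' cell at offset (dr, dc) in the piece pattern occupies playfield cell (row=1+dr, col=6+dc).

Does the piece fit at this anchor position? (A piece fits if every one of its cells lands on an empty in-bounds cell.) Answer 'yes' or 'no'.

Check each piece cell at anchor (1, 6):
  offset (0,1) -> (1,7): empty -> OK
  offset (0,2) -> (1,8): empty -> OK
  offset (1,0) -> (2,6): empty -> OK
  offset (1,1) -> (2,7): empty -> OK
All cells valid: yes

Answer: yes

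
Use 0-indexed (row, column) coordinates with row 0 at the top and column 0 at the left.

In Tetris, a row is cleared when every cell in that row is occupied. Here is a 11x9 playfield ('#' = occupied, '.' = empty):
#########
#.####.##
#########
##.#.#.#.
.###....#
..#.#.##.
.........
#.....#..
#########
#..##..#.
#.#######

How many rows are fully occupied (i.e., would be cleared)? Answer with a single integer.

Check each row:
  row 0: 0 empty cells -> FULL (clear)
  row 1: 2 empty cells -> not full
  row 2: 0 empty cells -> FULL (clear)
  row 3: 4 empty cells -> not full
  row 4: 5 empty cells -> not full
  row 5: 5 empty cells -> not full
  row 6: 9 empty cells -> not full
  row 7: 7 empty cells -> not full
  row 8: 0 empty cells -> FULL (clear)
  row 9: 5 empty cells -> not full
  row 10: 1 empty cell -> not full
Total rows cleared: 3

Answer: 3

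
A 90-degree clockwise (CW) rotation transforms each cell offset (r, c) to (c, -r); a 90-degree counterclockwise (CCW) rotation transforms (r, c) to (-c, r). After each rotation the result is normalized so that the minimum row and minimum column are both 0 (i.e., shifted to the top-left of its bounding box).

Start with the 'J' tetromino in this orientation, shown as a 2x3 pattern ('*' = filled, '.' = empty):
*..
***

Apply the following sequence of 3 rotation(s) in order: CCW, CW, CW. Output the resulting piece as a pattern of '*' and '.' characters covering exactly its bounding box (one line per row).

Start:
*..
***
After rotation 1 (CCW):
.*
.*
**
After rotation 2 (CW):
*..
***
After rotation 3 (CW):
**
*.
*.

Answer: **
*.
*.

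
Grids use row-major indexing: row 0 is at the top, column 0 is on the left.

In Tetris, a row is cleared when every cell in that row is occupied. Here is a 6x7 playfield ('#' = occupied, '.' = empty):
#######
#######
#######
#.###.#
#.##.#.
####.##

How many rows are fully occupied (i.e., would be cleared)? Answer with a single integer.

Check each row:
  row 0: 0 empty cells -> FULL (clear)
  row 1: 0 empty cells -> FULL (clear)
  row 2: 0 empty cells -> FULL (clear)
  row 3: 2 empty cells -> not full
  row 4: 3 empty cells -> not full
  row 5: 1 empty cell -> not full
Total rows cleared: 3

Answer: 3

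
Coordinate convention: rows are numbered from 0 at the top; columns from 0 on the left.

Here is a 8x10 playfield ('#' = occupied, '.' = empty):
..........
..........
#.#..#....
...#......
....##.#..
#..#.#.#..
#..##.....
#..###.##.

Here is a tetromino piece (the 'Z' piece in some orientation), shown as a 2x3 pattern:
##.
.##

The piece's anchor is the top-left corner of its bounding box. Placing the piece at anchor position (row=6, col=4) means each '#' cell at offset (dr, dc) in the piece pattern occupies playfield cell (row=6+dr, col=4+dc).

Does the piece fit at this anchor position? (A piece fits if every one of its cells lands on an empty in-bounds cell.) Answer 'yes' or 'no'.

Check each piece cell at anchor (6, 4):
  offset (0,0) -> (6,4): occupied ('#') -> FAIL
  offset (0,1) -> (6,5): empty -> OK
  offset (1,1) -> (7,5): occupied ('#') -> FAIL
  offset (1,2) -> (7,6): empty -> OK
All cells valid: no

Answer: no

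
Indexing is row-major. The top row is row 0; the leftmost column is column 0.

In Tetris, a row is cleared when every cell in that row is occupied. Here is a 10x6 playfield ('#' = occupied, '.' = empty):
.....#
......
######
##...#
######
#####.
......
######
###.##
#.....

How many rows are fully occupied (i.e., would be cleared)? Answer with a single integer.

Answer: 3

Derivation:
Check each row:
  row 0: 5 empty cells -> not full
  row 1: 6 empty cells -> not full
  row 2: 0 empty cells -> FULL (clear)
  row 3: 3 empty cells -> not full
  row 4: 0 empty cells -> FULL (clear)
  row 5: 1 empty cell -> not full
  row 6: 6 empty cells -> not full
  row 7: 0 empty cells -> FULL (clear)
  row 8: 1 empty cell -> not full
  row 9: 5 empty cells -> not full
Total rows cleared: 3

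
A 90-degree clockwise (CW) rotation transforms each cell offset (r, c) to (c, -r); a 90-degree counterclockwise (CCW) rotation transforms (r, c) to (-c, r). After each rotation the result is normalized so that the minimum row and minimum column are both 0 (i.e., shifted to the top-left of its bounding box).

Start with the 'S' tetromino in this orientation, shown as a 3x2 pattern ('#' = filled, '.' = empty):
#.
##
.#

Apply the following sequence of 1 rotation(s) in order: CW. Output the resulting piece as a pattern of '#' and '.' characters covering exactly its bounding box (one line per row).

Start:
#.
##
.#
After rotation 1 (CW):
.##
##.

Answer: .##
##.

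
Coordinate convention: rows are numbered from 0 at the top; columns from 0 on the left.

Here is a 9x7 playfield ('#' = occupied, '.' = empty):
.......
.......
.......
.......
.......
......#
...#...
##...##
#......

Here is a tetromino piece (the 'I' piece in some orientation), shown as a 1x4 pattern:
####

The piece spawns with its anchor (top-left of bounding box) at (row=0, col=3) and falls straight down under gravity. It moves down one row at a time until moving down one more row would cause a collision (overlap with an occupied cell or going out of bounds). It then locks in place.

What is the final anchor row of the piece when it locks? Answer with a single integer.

Spawn at (row=0, col=3). Try each row:
  row 0: fits
  row 1: fits
  row 2: fits
  row 3: fits
  row 4: fits
  row 5: blocked -> lock at row 4

Answer: 4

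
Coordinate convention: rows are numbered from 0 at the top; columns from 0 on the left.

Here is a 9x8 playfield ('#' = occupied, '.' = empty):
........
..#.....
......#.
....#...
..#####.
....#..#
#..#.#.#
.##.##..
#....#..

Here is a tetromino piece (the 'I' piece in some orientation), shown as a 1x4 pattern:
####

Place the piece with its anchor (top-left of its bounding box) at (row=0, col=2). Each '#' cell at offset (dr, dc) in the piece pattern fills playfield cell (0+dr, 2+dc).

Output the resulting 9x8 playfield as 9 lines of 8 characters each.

Answer: ..####..
..#.....
......#.
....#...
..#####.
....#..#
#..#.#.#
.##.##..
#....#..

Derivation:
Fill (0+0,2+0) = (0,2)
Fill (0+0,2+1) = (0,3)
Fill (0+0,2+2) = (0,4)
Fill (0+0,2+3) = (0,5)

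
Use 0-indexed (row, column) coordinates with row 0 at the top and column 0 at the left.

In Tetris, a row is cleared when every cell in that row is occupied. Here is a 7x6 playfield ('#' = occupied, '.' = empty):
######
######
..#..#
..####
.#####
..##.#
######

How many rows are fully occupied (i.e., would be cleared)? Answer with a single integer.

Check each row:
  row 0: 0 empty cells -> FULL (clear)
  row 1: 0 empty cells -> FULL (clear)
  row 2: 4 empty cells -> not full
  row 3: 2 empty cells -> not full
  row 4: 1 empty cell -> not full
  row 5: 3 empty cells -> not full
  row 6: 0 empty cells -> FULL (clear)
Total rows cleared: 3

Answer: 3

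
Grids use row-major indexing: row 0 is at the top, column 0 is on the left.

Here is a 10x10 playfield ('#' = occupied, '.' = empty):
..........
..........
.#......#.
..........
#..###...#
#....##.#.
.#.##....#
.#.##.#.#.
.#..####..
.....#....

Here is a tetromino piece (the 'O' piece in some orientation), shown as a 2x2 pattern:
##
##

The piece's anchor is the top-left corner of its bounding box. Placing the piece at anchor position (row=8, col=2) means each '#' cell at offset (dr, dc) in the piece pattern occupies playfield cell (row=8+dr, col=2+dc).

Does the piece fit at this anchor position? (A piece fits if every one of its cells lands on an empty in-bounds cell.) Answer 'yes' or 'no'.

Check each piece cell at anchor (8, 2):
  offset (0,0) -> (8,2): empty -> OK
  offset (0,1) -> (8,3): empty -> OK
  offset (1,0) -> (9,2): empty -> OK
  offset (1,1) -> (9,3): empty -> OK
All cells valid: yes

Answer: yes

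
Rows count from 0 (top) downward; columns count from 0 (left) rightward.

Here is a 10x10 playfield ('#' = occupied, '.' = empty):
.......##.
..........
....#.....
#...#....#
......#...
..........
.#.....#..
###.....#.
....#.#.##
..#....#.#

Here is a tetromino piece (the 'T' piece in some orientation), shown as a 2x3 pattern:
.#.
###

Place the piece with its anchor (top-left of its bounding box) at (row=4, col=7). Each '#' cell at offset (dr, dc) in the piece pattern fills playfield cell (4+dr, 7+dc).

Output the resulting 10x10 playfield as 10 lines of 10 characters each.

Fill (4+0,7+1) = (4,8)
Fill (4+1,7+0) = (5,7)
Fill (4+1,7+1) = (5,8)
Fill (4+1,7+2) = (5,9)

Answer: .......##.
..........
....#.....
#...#....#
......#.#.
.......###
.#.....#..
###.....#.
....#.#.##
..#....#.#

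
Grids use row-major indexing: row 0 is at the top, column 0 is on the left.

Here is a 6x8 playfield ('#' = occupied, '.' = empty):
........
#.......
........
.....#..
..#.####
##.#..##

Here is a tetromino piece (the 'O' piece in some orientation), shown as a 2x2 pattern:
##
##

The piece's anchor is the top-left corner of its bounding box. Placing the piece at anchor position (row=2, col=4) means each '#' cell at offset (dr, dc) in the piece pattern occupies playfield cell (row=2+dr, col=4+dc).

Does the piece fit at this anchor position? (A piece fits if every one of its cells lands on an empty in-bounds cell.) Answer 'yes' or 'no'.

Answer: no

Derivation:
Check each piece cell at anchor (2, 4):
  offset (0,0) -> (2,4): empty -> OK
  offset (0,1) -> (2,5): empty -> OK
  offset (1,0) -> (3,4): empty -> OK
  offset (1,1) -> (3,5): occupied ('#') -> FAIL
All cells valid: no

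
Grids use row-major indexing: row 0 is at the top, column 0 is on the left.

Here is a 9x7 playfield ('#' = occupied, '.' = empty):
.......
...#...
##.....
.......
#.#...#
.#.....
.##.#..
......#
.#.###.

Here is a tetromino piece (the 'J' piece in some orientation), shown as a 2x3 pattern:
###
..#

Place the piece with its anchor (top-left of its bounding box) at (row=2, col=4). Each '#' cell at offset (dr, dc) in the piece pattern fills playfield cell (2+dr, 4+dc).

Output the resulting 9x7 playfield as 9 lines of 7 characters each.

Answer: .......
...#...
##..###
......#
#.#...#
.#.....
.##.#..
......#
.#.###.

Derivation:
Fill (2+0,4+0) = (2,4)
Fill (2+0,4+1) = (2,5)
Fill (2+0,4+2) = (2,6)
Fill (2+1,4+2) = (3,6)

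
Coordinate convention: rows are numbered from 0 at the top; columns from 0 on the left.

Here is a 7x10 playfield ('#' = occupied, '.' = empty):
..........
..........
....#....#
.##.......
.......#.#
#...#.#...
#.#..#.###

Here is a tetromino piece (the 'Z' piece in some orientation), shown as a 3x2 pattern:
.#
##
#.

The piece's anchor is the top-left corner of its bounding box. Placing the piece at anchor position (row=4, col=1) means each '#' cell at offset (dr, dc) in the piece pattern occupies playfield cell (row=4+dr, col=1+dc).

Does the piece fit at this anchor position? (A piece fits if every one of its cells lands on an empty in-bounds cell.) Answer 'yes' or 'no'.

Answer: yes

Derivation:
Check each piece cell at anchor (4, 1):
  offset (0,1) -> (4,2): empty -> OK
  offset (1,0) -> (5,1): empty -> OK
  offset (1,1) -> (5,2): empty -> OK
  offset (2,0) -> (6,1): empty -> OK
All cells valid: yes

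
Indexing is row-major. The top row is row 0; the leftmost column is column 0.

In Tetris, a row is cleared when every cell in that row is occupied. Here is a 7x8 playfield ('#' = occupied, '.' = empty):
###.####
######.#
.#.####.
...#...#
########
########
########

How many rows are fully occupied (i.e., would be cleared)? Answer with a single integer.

Check each row:
  row 0: 1 empty cell -> not full
  row 1: 1 empty cell -> not full
  row 2: 3 empty cells -> not full
  row 3: 6 empty cells -> not full
  row 4: 0 empty cells -> FULL (clear)
  row 5: 0 empty cells -> FULL (clear)
  row 6: 0 empty cells -> FULL (clear)
Total rows cleared: 3

Answer: 3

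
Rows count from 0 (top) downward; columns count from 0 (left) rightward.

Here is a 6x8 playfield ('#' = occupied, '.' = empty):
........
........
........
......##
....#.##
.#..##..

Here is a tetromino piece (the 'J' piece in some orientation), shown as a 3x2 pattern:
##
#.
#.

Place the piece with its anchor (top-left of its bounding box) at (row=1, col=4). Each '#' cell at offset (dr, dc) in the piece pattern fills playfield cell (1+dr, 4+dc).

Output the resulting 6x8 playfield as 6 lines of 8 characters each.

Fill (1+0,4+0) = (1,4)
Fill (1+0,4+1) = (1,5)
Fill (1+1,4+0) = (2,4)
Fill (1+2,4+0) = (3,4)

Answer: ........
....##..
....#...
....#.##
....#.##
.#..##..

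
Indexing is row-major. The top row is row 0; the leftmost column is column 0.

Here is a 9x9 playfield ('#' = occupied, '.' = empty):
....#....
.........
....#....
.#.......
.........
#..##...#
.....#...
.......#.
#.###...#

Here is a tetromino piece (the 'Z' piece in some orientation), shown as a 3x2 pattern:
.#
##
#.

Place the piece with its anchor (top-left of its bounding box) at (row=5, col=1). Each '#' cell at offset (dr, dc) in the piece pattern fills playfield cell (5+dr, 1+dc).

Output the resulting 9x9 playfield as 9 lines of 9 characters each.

Answer: ....#....
.........
....#....
.#.......
.........
#.###...#
.##..#...
.#.....#.
#.###...#

Derivation:
Fill (5+0,1+1) = (5,2)
Fill (5+1,1+0) = (6,1)
Fill (5+1,1+1) = (6,2)
Fill (5+2,1+0) = (7,1)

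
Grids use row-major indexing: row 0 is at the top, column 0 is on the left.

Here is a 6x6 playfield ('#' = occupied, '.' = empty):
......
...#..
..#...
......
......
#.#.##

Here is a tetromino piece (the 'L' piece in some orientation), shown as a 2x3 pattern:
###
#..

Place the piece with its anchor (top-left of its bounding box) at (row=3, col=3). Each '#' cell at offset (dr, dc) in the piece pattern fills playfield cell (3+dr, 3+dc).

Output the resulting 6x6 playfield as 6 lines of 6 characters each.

Fill (3+0,3+0) = (3,3)
Fill (3+0,3+1) = (3,4)
Fill (3+0,3+2) = (3,5)
Fill (3+1,3+0) = (4,3)

Answer: ......
...#..
..#...
...###
...#..
#.#.##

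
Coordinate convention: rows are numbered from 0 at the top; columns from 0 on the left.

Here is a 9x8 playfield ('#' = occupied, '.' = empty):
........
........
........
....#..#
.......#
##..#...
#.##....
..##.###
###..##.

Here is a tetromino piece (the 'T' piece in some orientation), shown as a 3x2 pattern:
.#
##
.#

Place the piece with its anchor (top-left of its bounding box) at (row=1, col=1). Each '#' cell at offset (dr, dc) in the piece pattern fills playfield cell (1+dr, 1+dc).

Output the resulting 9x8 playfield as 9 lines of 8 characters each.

Fill (1+0,1+1) = (1,2)
Fill (1+1,1+0) = (2,1)
Fill (1+1,1+1) = (2,2)
Fill (1+2,1+1) = (3,2)

Answer: ........
..#.....
.##.....
..#.#..#
.......#
##..#...
#.##....
..##.###
###..##.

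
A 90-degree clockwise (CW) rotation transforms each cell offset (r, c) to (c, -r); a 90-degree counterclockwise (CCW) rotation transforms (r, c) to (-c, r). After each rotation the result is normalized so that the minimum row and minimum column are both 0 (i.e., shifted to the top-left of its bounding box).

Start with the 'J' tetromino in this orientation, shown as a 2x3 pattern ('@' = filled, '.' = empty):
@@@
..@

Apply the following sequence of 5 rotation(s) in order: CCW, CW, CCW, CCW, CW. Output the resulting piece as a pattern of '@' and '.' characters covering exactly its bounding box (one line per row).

Start:
@@@
..@
After rotation 1 (CCW):
@@
@.
@.
After rotation 2 (CW):
@@@
..@
After rotation 3 (CCW):
@@
@.
@.
After rotation 4 (CCW):
@..
@@@
After rotation 5 (CW):
@@
@.
@.

Answer: @@
@.
@.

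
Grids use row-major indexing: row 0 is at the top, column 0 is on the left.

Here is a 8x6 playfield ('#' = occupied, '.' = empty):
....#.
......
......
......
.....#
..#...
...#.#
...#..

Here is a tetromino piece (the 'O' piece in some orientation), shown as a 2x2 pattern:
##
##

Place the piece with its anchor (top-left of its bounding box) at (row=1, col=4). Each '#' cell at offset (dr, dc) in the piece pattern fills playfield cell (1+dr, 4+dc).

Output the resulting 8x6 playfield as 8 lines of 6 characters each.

Answer: ....#.
....##
....##
......
.....#
..#...
...#.#
...#..

Derivation:
Fill (1+0,4+0) = (1,4)
Fill (1+0,4+1) = (1,5)
Fill (1+1,4+0) = (2,4)
Fill (1+1,4+1) = (2,5)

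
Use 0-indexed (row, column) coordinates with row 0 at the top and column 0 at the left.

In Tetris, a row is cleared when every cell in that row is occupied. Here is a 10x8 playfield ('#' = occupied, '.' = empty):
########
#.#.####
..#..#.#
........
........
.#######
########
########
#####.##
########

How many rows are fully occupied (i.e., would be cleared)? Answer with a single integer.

Answer: 4

Derivation:
Check each row:
  row 0: 0 empty cells -> FULL (clear)
  row 1: 2 empty cells -> not full
  row 2: 5 empty cells -> not full
  row 3: 8 empty cells -> not full
  row 4: 8 empty cells -> not full
  row 5: 1 empty cell -> not full
  row 6: 0 empty cells -> FULL (clear)
  row 7: 0 empty cells -> FULL (clear)
  row 8: 1 empty cell -> not full
  row 9: 0 empty cells -> FULL (clear)
Total rows cleared: 4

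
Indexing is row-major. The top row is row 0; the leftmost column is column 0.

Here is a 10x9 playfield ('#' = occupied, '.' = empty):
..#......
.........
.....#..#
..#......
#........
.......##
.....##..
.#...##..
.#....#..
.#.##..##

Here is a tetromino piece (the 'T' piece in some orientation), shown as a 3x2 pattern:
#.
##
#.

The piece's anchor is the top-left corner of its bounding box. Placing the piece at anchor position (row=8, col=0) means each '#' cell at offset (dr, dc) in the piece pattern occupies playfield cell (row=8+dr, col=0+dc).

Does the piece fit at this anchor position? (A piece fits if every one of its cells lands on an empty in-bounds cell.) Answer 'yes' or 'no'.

Answer: no

Derivation:
Check each piece cell at anchor (8, 0):
  offset (0,0) -> (8,0): empty -> OK
  offset (1,0) -> (9,0): empty -> OK
  offset (1,1) -> (9,1): occupied ('#') -> FAIL
  offset (2,0) -> (10,0): out of bounds -> FAIL
All cells valid: no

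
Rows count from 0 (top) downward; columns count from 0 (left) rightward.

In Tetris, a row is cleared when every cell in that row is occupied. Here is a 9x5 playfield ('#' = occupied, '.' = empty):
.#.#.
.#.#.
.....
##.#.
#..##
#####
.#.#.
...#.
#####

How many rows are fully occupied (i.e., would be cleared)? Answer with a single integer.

Check each row:
  row 0: 3 empty cells -> not full
  row 1: 3 empty cells -> not full
  row 2: 5 empty cells -> not full
  row 3: 2 empty cells -> not full
  row 4: 2 empty cells -> not full
  row 5: 0 empty cells -> FULL (clear)
  row 6: 3 empty cells -> not full
  row 7: 4 empty cells -> not full
  row 8: 0 empty cells -> FULL (clear)
Total rows cleared: 2

Answer: 2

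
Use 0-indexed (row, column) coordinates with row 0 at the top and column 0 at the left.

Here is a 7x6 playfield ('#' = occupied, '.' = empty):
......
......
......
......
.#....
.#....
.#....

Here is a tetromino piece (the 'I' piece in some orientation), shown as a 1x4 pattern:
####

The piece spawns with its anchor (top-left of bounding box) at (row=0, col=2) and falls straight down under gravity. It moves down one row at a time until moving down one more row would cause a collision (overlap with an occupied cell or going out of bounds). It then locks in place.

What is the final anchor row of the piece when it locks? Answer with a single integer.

Spawn at (row=0, col=2). Try each row:
  row 0: fits
  row 1: fits
  row 2: fits
  row 3: fits
  row 4: fits
  row 5: fits
  row 6: fits
  row 7: out of bounds -> lock at row 6

Answer: 6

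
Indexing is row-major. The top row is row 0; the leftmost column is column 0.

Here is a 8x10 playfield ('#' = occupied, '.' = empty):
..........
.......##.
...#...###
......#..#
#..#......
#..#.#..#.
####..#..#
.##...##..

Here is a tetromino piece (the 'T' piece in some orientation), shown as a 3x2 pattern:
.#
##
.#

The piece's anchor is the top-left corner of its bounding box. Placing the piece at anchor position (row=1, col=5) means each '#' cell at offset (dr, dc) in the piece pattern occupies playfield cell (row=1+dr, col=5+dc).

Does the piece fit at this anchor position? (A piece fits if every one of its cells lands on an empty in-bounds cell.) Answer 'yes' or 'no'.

Check each piece cell at anchor (1, 5):
  offset (0,1) -> (1,6): empty -> OK
  offset (1,0) -> (2,5): empty -> OK
  offset (1,1) -> (2,6): empty -> OK
  offset (2,1) -> (3,6): occupied ('#') -> FAIL
All cells valid: no

Answer: no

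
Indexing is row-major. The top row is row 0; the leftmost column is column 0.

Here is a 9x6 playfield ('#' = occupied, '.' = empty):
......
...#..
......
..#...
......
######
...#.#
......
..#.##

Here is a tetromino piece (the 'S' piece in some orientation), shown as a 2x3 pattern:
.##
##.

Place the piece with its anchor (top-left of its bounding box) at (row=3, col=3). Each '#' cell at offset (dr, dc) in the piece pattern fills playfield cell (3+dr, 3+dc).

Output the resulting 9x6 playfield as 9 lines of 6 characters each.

Fill (3+0,3+1) = (3,4)
Fill (3+0,3+2) = (3,5)
Fill (3+1,3+0) = (4,3)
Fill (3+1,3+1) = (4,4)

Answer: ......
...#..
......
..#.##
...##.
######
...#.#
......
..#.##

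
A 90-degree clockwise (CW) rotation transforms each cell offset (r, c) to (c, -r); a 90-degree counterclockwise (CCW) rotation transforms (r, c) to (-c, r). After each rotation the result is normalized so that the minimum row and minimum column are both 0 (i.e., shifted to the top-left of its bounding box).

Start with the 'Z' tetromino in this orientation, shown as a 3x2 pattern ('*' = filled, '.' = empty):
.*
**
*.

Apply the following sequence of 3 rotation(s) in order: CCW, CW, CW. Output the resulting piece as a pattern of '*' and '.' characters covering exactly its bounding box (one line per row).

Start:
.*
**
*.
After rotation 1 (CCW):
**.
.**
After rotation 2 (CW):
.*
**
*.
After rotation 3 (CW):
**.
.**

Answer: **.
.**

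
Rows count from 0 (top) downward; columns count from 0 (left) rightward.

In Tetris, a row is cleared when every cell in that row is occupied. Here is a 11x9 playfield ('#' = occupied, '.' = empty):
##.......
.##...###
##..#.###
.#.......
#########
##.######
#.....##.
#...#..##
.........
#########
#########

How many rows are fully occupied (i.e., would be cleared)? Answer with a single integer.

Answer: 3

Derivation:
Check each row:
  row 0: 7 empty cells -> not full
  row 1: 4 empty cells -> not full
  row 2: 3 empty cells -> not full
  row 3: 8 empty cells -> not full
  row 4: 0 empty cells -> FULL (clear)
  row 5: 1 empty cell -> not full
  row 6: 6 empty cells -> not full
  row 7: 5 empty cells -> not full
  row 8: 9 empty cells -> not full
  row 9: 0 empty cells -> FULL (clear)
  row 10: 0 empty cells -> FULL (clear)
Total rows cleared: 3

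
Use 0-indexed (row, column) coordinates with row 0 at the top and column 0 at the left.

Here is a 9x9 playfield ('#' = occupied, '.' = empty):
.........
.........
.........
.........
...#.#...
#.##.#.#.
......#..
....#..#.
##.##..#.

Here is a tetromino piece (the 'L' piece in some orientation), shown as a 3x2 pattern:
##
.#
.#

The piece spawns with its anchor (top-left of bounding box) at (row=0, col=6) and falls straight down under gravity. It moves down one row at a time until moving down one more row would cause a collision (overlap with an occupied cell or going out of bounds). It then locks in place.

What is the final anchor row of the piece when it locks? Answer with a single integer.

Spawn at (row=0, col=6). Try each row:
  row 0: fits
  row 1: fits
  row 2: fits
  row 3: blocked -> lock at row 2

Answer: 2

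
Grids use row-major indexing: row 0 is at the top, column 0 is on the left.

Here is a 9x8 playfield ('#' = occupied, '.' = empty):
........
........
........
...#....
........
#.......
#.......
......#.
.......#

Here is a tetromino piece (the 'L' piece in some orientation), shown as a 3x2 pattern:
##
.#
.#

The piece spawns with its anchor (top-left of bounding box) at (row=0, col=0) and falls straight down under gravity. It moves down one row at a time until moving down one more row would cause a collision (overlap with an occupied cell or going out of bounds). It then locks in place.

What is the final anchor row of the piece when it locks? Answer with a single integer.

Answer: 4

Derivation:
Spawn at (row=0, col=0). Try each row:
  row 0: fits
  row 1: fits
  row 2: fits
  row 3: fits
  row 4: fits
  row 5: blocked -> lock at row 4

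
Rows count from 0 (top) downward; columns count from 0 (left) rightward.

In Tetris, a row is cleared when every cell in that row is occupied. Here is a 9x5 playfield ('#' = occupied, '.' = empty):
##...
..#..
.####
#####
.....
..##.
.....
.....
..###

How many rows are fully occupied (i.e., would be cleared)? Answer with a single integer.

Answer: 1

Derivation:
Check each row:
  row 0: 3 empty cells -> not full
  row 1: 4 empty cells -> not full
  row 2: 1 empty cell -> not full
  row 3: 0 empty cells -> FULL (clear)
  row 4: 5 empty cells -> not full
  row 5: 3 empty cells -> not full
  row 6: 5 empty cells -> not full
  row 7: 5 empty cells -> not full
  row 8: 2 empty cells -> not full
Total rows cleared: 1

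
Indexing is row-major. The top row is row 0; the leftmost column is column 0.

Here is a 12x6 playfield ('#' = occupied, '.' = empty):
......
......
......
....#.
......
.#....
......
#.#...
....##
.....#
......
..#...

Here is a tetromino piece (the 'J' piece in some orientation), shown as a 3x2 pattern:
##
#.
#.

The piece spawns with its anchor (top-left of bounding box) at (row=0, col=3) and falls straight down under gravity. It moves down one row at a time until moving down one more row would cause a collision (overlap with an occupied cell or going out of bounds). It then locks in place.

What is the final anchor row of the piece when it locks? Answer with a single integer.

Spawn at (row=0, col=3). Try each row:
  row 0: fits
  row 1: fits
  row 2: fits
  row 3: blocked -> lock at row 2

Answer: 2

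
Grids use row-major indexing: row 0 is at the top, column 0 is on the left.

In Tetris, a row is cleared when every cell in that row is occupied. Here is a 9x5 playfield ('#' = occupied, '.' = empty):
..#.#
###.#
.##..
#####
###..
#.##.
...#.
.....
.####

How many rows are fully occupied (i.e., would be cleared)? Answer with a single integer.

Answer: 1

Derivation:
Check each row:
  row 0: 3 empty cells -> not full
  row 1: 1 empty cell -> not full
  row 2: 3 empty cells -> not full
  row 3: 0 empty cells -> FULL (clear)
  row 4: 2 empty cells -> not full
  row 5: 2 empty cells -> not full
  row 6: 4 empty cells -> not full
  row 7: 5 empty cells -> not full
  row 8: 1 empty cell -> not full
Total rows cleared: 1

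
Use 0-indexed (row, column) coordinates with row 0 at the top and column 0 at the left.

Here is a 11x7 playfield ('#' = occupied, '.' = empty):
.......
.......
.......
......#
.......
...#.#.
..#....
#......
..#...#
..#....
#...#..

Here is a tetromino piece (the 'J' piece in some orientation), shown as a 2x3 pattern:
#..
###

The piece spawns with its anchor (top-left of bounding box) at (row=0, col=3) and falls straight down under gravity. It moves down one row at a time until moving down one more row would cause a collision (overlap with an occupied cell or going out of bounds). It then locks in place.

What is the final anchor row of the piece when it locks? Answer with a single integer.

Spawn at (row=0, col=3). Try each row:
  row 0: fits
  row 1: fits
  row 2: fits
  row 3: fits
  row 4: blocked -> lock at row 3

Answer: 3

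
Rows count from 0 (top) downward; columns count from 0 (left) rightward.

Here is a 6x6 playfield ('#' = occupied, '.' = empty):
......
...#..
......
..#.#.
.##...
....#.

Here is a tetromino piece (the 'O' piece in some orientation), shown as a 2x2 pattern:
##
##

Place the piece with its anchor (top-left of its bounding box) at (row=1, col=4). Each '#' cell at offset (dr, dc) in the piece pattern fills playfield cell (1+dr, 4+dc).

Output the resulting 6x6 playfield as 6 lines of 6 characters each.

Answer: ......
...###
....##
..#.#.
.##...
....#.

Derivation:
Fill (1+0,4+0) = (1,4)
Fill (1+0,4+1) = (1,5)
Fill (1+1,4+0) = (2,4)
Fill (1+1,4+1) = (2,5)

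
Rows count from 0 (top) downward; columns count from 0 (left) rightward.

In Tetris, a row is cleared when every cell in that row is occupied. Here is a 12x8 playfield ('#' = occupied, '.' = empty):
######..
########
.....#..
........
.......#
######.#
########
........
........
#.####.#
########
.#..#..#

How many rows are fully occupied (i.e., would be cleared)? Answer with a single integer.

Check each row:
  row 0: 2 empty cells -> not full
  row 1: 0 empty cells -> FULL (clear)
  row 2: 7 empty cells -> not full
  row 3: 8 empty cells -> not full
  row 4: 7 empty cells -> not full
  row 5: 1 empty cell -> not full
  row 6: 0 empty cells -> FULL (clear)
  row 7: 8 empty cells -> not full
  row 8: 8 empty cells -> not full
  row 9: 2 empty cells -> not full
  row 10: 0 empty cells -> FULL (clear)
  row 11: 5 empty cells -> not full
Total rows cleared: 3

Answer: 3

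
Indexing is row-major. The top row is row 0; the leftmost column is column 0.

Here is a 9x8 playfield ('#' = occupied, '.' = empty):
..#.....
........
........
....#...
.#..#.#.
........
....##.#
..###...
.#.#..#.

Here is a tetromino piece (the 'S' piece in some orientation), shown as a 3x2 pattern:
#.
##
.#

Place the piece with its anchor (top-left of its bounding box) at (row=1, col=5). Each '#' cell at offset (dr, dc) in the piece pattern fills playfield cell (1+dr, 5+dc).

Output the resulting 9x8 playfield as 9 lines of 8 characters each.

Answer: ..#.....
.....#..
.....##.
....#.#.
.#..#.#.
........
....##.#
..###...
.#.#..#.

Derivation:
Fill (1+0,5+0) = (1,5)
Fill (1+1,5+0) = (2,5)
Fill (1+1,5+1) = (2,6)
Fill (1+2,5+1) = (3,6)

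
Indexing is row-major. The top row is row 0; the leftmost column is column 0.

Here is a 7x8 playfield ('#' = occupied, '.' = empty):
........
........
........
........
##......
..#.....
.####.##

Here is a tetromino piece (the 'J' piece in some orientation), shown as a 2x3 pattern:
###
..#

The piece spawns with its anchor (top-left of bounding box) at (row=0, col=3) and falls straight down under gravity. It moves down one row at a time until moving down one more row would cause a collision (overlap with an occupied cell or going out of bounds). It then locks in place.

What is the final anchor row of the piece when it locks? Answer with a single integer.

Spawn at (row=0, col=3). Try each row:
  row 0: fits
  row 1: fits
  row 2: fits
  row 3: fits
  row 4: fits
  row 5: fits
  row 6: blocked -> lock at row 5

Answer: 5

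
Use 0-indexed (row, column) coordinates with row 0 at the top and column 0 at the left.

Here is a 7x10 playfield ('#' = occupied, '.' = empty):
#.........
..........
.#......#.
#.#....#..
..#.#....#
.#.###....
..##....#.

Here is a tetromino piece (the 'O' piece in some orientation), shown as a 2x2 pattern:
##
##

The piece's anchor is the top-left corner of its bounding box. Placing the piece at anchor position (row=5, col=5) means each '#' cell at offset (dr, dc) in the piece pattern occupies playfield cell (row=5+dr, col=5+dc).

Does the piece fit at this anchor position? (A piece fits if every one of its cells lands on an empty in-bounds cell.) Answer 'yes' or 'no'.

Check each piece cell at anchor (5, 5):
  offset (0,0) -> (5,5): occupied ('#') -> FAIL
  offset (0,1) -> (5,6): empty -> OK
  offset (1,0) -> (6,5): empty -> OK
  offset (1,1) -> (6,6): empty -> OK
All cells valid: no

Answer: no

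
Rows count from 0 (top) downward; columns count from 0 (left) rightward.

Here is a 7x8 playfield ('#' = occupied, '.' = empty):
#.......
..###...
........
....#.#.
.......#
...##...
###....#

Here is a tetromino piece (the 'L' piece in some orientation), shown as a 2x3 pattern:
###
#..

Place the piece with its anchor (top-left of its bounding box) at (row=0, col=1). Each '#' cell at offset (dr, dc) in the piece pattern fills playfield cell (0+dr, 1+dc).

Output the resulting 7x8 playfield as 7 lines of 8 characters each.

Answer: ####....
.####...
........
....#.#.
.......#
...##...
###....#

Derivation:
Fill (0+0,1+0) = (0,1)
Fill (0+0,1+1) = (0,2)
Fill (0+0,1+2) = (0,3)
Fill (0+1,1+0) = (1,1)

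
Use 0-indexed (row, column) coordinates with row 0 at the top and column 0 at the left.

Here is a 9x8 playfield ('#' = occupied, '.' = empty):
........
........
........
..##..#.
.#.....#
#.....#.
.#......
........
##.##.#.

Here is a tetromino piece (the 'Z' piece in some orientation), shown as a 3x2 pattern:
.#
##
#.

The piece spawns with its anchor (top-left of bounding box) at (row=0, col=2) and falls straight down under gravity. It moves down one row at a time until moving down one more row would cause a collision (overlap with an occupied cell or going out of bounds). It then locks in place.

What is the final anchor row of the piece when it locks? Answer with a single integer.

Answer: 0

Derivation:
Spawn at (row=0, col=2). Try each row:
  row 0: fits
  row 1: blocked -> lock at row 0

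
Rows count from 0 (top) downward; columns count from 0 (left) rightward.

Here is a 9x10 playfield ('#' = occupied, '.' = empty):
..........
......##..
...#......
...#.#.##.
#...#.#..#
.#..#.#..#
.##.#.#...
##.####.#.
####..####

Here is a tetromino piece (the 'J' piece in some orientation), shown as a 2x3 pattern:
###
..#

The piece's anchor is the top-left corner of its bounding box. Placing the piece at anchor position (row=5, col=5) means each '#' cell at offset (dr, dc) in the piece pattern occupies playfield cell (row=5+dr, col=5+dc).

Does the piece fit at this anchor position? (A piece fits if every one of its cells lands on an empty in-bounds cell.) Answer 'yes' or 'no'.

Check each piece cell at anchor (5, 5):
  offset (0,0) -> (5,5): empty -> OK
  offset (0,1) -> (5,6): occupied ('#') -> FAIL
  offset (0,2) -> (5,7): empty -> OK
  offset (1,2) -> (6,7): empty -> OK
All cells valid: no

Answer: no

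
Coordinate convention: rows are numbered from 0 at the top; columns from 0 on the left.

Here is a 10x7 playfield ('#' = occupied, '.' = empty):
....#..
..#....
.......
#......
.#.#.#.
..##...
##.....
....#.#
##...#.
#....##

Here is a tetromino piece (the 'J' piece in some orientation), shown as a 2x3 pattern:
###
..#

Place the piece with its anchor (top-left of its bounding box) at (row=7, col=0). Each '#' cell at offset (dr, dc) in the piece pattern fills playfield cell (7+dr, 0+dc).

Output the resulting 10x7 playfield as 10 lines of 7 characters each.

Fill (7+0,0+0) = (7,0)
Fill (7+0,0+1) = (7,1)
Fill (7+0,0+2) = (7,2)
Fill (7+1,0+2) = (8,2)

Answer: ....#..
..#....
.......
#......
.#.#.#.
..##...
##.....
###.#.#
###..#.
#....##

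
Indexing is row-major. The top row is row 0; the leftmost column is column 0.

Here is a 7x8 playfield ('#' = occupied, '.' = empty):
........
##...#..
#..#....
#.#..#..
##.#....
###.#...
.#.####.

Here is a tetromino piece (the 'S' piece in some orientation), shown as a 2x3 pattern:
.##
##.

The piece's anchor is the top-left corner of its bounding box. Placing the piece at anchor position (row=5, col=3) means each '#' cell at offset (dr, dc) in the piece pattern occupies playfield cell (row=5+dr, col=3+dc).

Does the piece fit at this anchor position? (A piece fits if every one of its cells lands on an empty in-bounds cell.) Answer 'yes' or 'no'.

Check each piece cell at anchor (5, 3):
  offset (0,1) -> (5,4): occupied ('#') -> FAIL
  offset (0,2) -> (5,5): empty -> OK
  offset (1,0) -> (6,3): occupied ('#') -> FAIL
  offset (1,1) -> (6,4): occupied ('#') -> FAIL
All cells valid: no

Answer: no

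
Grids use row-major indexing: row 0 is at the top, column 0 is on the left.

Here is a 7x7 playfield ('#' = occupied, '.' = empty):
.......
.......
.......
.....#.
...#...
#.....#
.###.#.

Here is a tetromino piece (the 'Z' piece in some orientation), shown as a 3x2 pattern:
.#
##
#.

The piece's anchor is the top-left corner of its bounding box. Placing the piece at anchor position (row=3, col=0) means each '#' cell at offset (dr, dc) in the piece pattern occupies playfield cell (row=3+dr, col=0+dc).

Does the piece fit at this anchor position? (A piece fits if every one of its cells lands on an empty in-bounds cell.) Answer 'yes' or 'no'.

Check each piece cell at anchor (3, 0):
  offset (0,1) -> (3,1): empty -> OK
  offset (1,0) -> (4,0): empty -> OK
  offset (1,1) -> (4,1): empty -> OK
  offset (2,0) -> (5,0): occupied ('#') -> FAIL
All cells valid: no

Answer: no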